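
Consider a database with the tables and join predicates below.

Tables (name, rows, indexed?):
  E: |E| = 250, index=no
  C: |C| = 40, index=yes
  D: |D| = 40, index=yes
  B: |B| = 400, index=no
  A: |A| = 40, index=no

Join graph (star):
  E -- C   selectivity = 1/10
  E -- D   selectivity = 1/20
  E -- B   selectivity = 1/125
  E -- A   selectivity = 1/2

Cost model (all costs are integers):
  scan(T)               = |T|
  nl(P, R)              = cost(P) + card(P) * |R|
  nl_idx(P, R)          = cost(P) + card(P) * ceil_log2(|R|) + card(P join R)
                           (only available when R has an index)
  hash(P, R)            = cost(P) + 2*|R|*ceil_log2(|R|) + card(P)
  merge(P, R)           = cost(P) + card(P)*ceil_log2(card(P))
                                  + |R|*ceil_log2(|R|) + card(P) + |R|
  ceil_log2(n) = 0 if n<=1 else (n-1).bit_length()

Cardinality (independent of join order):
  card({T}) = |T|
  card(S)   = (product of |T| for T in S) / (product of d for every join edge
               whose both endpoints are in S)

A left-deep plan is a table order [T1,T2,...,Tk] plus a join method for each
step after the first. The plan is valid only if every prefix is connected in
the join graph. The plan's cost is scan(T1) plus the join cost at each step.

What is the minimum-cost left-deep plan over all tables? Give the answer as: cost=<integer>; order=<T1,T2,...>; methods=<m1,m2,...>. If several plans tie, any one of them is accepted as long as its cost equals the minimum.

Selinger DP (subsets sized 1..n):
  {E}: scan cost=250, card=250
  {C}: scan cost=40, card=40
  {D}: scan cost=40, card=40
  {B}: scan cost=400, card=400
  {A}: scan cost=40, card=40
  {CE}: card=1000; try (C,hash)→980, (E,merge)→2570, (C,nl_idx)→2750, (C,merge)→2780, (E,hash)→4080, (E,nl)→10040 …(+1); best=980 via (C,hash)
  {DE}: card=500; try (D,hash)→980, (D,nl_idx)→2250, (E,merge)→2570, (D,merge)→2780, (E,hash)→4080, (E,nl)→10040 …(+1); best=980 via (D,hash)
  {BE}: card=800; try (E,hash)→4800, (B,merge)→6500, (E,merge)→6650, (B,hash)→7700, (B,nl)→100250, (E,nl)→100400; best=4800 via (E,hash)
  {AE}: card=5000; try (A,hash)→980, (E,merge)→2570, (A,merge)→2780, (E,hash)→4080, (E,nl)→10040, (A,nl)→10250; best=980 via (A,hash)
  {CDE}: card=2000; try (C,hash)→1960, (D,hash)→2460, (C,nl_idx)→5980, (C,merge)→6260, (D,nl_idx)→8980, (D,merge)→12260 …(+2); best=1960 via (C,hash)
  {BCE}: card=3200; try (C,hash)→6080, (B,hash)→9180, (C,nl_idx)→12800, (C,merge)→13880, (B,merge)→15980, (C,nl)→36800 …(+1); best=6080 via (C,hash)
  {ACE}: card=20000; try (A,hash)→2460, (C,hash)→6460, (A,merge)→12260, (A,nl)→40980, (C,nl_idx)→50980, (C,merge)→71260 …(+1); best=2460 via (A,hash)
  {BDE}: card=1600; try (D,hash)→6080, (B,hash)→8680, (B,merge)→9980, (D,nl_idx)→11200, (D,merge)→13880, (D,nl)→36800 …(+1); best=6080 via (D,hash)
  {ADE}: card=10000; try (A,hash)→1960, (A,merge)→6260, (D,hash)→6460, (A,nl)→20980, (D,nl_idx)→40980, (D,merge)→71260 …(+1); best=1960 via (A,hash)
  {ABE}: card=16000; try (A,hash)→6080, (B,hash)→13180, (A,merge)→13880, (A,nl)→36800, (B,merge)→74980, (B,nl)→2000980; best=6080 via (A,hash)
  {BCDE}: card=6400; try (C,hash)→8160, (D,hash)→9760, (B,hash)→11160, (C,nl_idx)→22080, (C,merge)→25560, (B,merge)→29960 …(+5); best=8160 via (C,hash)
  {ACDE}: card=40000; try (A,hash)→4440, (C,hash)→12440, (D,hash)→22940, (A,merge)→26240, (A,nl)→81960, (C,nl_idx)→101960 …(+5); best=4440 via (A,hash)
  {ABCE}: card=64000; try (A,hash)→9760, (C,hash)→22560, (B,hash)→29660, (A,merge)→47960, (A,nl)→134080, (C,nl_idx)→166080 …(+4); best=9760 via (A,hash)
  {ABDE}: card=32000; try (A,hash)→8160, (B,hash)→19160, (D,hash)→22560, (A,merge)→25560, (A,nl)→70080, (D,nl_idx)→134080 …(+4); best=8160 via (A,hash)
  {ABCDE}: card=128000; try (A,hash)→15040, (C,hash)→40640, (B,hash)→51640, (D,hash)→74240, (A,merge)→98040, (A,nl)→264160 …(+8); best=15040 via (A,hash)

cost=15040; order=B,E,D,C,A; methods=hash,hash,hash,hash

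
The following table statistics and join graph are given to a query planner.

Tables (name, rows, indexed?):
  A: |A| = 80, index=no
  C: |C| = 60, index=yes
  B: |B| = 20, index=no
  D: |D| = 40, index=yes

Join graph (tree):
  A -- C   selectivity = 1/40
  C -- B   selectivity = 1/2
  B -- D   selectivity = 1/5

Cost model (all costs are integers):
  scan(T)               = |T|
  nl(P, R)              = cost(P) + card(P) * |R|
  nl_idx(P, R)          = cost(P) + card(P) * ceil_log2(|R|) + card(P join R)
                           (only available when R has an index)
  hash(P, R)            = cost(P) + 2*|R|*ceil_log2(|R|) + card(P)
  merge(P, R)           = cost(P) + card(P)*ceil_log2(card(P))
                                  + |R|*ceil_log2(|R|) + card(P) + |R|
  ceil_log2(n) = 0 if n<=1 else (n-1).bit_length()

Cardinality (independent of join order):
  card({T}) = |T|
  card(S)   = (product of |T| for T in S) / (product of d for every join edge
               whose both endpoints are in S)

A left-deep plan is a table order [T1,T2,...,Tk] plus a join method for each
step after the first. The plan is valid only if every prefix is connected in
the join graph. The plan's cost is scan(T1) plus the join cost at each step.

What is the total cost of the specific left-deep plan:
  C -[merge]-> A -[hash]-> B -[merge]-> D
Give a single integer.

16120

step 1: scan C: cost=60, card=60
step 2: join A via merge
    card(P join A) = 60*80/(40) = 120
    cost = 60 + 60*6 + 80*7 + 60 + 80 = 1120
step 3: join B via hash
    card(P join B) = 120*20/(2) = 1200
    cost = 1120 + 2*20*5 + 120 = 1440
step 4: join D via merge
    card(P join D) = 1200*40/(5) = 9600
    cost = 1440 + 1200*11 + 40*6 + 1200 + 40 = 16120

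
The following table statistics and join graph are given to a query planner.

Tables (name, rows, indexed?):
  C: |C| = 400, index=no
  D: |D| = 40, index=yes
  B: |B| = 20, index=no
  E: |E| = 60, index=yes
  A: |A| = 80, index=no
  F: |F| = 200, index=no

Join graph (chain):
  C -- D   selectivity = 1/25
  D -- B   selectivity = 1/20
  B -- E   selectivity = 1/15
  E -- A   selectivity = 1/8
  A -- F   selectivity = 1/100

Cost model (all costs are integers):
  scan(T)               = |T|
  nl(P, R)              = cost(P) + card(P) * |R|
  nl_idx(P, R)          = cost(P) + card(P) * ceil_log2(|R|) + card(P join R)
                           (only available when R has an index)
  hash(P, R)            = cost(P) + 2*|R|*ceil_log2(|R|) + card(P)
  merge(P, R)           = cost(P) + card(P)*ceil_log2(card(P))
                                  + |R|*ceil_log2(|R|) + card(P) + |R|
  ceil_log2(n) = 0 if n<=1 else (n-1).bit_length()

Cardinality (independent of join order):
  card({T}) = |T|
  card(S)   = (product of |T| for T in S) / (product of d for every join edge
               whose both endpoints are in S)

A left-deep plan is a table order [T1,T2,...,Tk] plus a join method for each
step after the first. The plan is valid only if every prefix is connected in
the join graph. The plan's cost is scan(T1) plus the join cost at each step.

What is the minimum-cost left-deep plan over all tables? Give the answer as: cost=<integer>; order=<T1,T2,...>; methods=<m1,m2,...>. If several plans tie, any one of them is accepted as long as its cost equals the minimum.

cost=16280; order=F,A,E,B,D,C; methods=hash,hash,hash,hash,hash

Selinger DP (subsets sized 1..n):
  {C}: scan cost=400, card=400
  {D}: scan cost=40, card=40
  {B}: scan cost=20, card=20
  {E}: scan cost=60, card=60
  {A}: scan cost=80, card=80
  {F}: scan cost=200, card=200
  {CD}: card=640; try (D,hash)→1280, (D,nl_idx)→3440, (C,merge)→4320, (D,merge)→4680, (C,hash)→7280, (C,nl)→16040 …(+1); best=1280 via (D,hash)
  {BD}: card=40; try (D,nl_idx)→180, (B,hash)→280, (D,merge)→420, (B,merge)→440, (D,hash)→520, (D,nl)→820 …(+1); best=180 via (D,nl_idx)
  {BE}: card=80; try (E,nl_idx)→220, (B,hash)→320, (E,merge)→560, (B,merge)→600, (E,hash)→760, (E,nl)→1220 …(+1); best=220 via (E,nl_idx)
  {AE}: card=600; try (E,hash)→880, (A,merge)→1120, (E,merge)→1140, (E,nl_idx)→1160, (A,hash)→1240, (A,nl)→4860 …(+1); best=880 via (E,hash)
  {AF}: card=160; try (A,hash)→1520, (F,merge)→2520, (A,merge)→2640, (F,hash)→3360, (F,nl)→16080, (A,nl)→16200; best=1520 via (A,hash)
  {BCD}: card=640; try (B,hash)→2120, (C,merge)→4460, (C,hash)→7420, (B,merge)→8440, (B,nl)→14080, (C,nl)→16180; best=2120 via (B,hash)
  {BDE}: card=160; try (E,nl_idx)→580, (D,hash)→780, (D,nl_idx)→860, (E,merge)→880, (E,hash)→940, (D,merge)→1140 …(+2); best=580 via (E,nl_idx)
  {ABE}: card=800; try (A,hash)→1420, (A,merge)→1500, (B,hash)→1680, (A,nl)→6620, (B,merge)→7600, (B,nl)→12880; best=1420 via (A,hash)
  {AEF}: card=1200; try (E,hash)→2400, (E,merge)→3380, (E,nl_idx)→3680, (F,hash)→4680, (F,merge)→9280, (E,nl)→11120 …(+1); best=2400 via (E,hash)
  {BCDE}: card=2560; try (E,hash)→3480, (C,merge)→6020, (C,hash)→7940, (E,nl_idx)→8520, (E,merge)→9580, (E,nl)→40520 …(+1); best=3480 via (E,hash)
  {ABDE}: card=1600; try (A,hash)→1860, (A,merge)→2660, (D,hash)→2700, (D,nl_idx)→7820, (D,merge)→10500, (A,nl)→13380 …(+1); best=1860 via (A,hash)
  {ABEF}: card=1600; try (B,hash)→3800, (F,hash)→5420, (F,merge)→12020, (B,merge)→16920, (B,nl)→26400, (F,nl)→161420; best=3800 via (B,hash)
  {ABCDE}: card=25600; try (A,hash)→7160, (C,hash)→10660, (C,merge)→25060, (A,merge)→37400, (A,nl)→208280, (C,nl)→641860; best=7160 via (A,hash)
  {ABDEF}: card=3200; try (D,hash)→5880, (F,hash)→6660, (D,nl_idx)→16600, (F,merge)→22860, (D,merge)→23280, (D,nl)→67800 …(+1); best=5880 via (D,hash)
  {ABCDEF}: card=51200; try (C,hash)→16280, (F,hash)→35960, (C,merge)→51480, (F,merge)→418560, (C,nl)→1285880, (F,nl)→5127160; best=16280 via (C,hash)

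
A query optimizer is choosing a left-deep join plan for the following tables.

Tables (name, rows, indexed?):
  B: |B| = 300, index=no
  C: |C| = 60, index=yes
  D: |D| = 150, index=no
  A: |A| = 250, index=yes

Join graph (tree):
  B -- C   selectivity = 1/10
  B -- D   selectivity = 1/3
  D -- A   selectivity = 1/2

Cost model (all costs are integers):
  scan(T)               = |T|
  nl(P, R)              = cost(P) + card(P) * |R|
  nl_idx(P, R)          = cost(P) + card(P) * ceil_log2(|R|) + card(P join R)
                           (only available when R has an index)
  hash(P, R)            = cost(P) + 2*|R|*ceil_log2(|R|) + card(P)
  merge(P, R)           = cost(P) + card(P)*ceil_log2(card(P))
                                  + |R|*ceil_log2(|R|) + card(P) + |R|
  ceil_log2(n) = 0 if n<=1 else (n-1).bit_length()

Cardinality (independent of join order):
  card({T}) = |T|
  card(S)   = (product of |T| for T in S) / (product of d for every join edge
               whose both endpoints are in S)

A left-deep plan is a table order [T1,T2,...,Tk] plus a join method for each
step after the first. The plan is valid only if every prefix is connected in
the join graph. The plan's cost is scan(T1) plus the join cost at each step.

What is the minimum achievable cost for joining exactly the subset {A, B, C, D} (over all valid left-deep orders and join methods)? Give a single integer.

Selinger DP over subsets of {A,B,C,D}:
  {B}: scan cost=300, card=300
  {C}: scan cost=60, card=60
  {D}: scan cost=150, card=150
  {A}: scan cost=250, card=250
  {BC}: card=1800; try (C,hash)→1320, (B,merge)→3480, (C,merge)→3720, (C,nl_idx)→3900, (B,hash)→5520, (B,nl)→18060 …(+1); best=1320 via (C,hash)
  {BD}: card=15000; try (D,hash)→3000, (B,merge)→4500, (D,merge)→4650, (B,hash)→5700, (B,nl)→45150, (D,nl)→45300; best=3000 via (D,hash)
  {AD}: card=18750; try (D,hash)→2900, (A,merge)→3750, (D,merge)→3850, (A,hash)→4300, (A,nl_idx)→20100, (A,nl)→37650 …(+1); best=2900 via (D,hash)
  {BCD}: card=90000; try (D,hash)→5520, (C,hash)→18720, (D,merge)→24270, (C,nl_idx)→183000, (C,merge)→228420, (D,nl)→271320 …(+1); best=5520 via (D,hash)
  {ABD}: card=1875000; try (A,hash)→22000, (B,hash)→27050, (A,merge)→230250, (B,merge)→305900, (A,nl_idx)→1998000, (A,nl)→3753000 …(+1); best=22000 via (A,hash)
  {ABCD}: card=11250000; try (A,hash)→99520, (A,merge)→1627770, (C,hash)→1897720, (A,nl_idx)→11975520, (A,nl)→22505520, (C,nl_idx)→22522000 …(+2); best=99520 via (A,hash)

99520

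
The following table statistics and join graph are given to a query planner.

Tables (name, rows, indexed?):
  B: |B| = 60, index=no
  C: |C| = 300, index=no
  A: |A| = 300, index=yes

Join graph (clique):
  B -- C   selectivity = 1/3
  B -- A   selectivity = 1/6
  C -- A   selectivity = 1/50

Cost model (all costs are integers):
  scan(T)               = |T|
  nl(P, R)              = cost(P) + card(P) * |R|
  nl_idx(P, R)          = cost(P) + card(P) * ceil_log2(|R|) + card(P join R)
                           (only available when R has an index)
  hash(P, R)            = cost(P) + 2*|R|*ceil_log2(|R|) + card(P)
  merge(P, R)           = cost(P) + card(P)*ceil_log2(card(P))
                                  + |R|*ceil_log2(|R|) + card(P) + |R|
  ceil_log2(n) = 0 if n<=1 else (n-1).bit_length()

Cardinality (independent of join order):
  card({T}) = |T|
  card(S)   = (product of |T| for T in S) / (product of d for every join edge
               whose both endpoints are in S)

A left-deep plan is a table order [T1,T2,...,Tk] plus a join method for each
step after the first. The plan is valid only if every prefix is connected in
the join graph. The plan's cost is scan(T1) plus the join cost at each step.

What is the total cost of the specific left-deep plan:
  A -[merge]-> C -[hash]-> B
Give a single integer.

8820

step 1: scan A: cost=300, card=300
step 2: join C via merge
    card(P join C) = 300*300/(50) = 1800
    cost = 300 + 300*9 + 300*9 + 300 + 300 = 6300
step 3: join B via hash
    card(P join B) = 1800*60/(3*6) = 6000
    cost = 6300 + 2*60*6 + 1800 = 8820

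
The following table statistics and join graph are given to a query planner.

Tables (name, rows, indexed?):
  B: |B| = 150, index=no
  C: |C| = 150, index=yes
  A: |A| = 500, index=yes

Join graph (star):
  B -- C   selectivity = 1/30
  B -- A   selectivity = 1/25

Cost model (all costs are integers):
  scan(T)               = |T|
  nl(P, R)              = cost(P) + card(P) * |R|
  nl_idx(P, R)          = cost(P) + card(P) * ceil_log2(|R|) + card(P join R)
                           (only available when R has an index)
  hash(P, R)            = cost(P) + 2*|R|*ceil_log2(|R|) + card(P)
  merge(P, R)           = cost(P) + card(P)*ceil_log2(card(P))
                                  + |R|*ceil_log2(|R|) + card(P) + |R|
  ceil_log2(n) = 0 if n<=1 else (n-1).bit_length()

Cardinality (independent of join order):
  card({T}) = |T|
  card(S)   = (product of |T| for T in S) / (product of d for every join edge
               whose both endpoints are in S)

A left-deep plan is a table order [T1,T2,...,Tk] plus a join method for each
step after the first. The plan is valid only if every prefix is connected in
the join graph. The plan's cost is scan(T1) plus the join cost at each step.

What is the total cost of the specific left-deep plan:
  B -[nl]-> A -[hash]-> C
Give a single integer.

step 1: scan B: cost=150, card=150
step 2: join A via nl
    card(P join A) = 150*500/(25) = 3000
    cost = 150 + 150*500 = 75150
step 3: join C via hash
    card(P join C) = 3000*150/(30) = 15000
    cost = 75150 + 2*150*8 + 3000 = 80550

80550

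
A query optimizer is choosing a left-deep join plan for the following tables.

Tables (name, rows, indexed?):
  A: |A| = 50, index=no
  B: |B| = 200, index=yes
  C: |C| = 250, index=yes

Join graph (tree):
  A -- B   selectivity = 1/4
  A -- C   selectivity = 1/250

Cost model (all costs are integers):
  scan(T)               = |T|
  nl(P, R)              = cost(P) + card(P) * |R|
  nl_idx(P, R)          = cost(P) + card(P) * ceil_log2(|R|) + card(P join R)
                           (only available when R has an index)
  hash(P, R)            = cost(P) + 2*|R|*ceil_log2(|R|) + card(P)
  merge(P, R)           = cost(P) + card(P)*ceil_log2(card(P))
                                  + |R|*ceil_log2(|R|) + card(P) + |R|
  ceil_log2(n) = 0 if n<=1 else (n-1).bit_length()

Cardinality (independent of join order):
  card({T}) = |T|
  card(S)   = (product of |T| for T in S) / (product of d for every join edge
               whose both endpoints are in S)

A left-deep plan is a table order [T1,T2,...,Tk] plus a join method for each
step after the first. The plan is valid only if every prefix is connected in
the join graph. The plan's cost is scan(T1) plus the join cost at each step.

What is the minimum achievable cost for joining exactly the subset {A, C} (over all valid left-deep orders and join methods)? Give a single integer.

Selinger DP over subsets of {A,C}:
  {A}: scan cost=50, card=50
  {C}: scan cost=250, card=250
  {AC}: card=50; try (C,nl_idx)→500, (A,hash)→1100, (C,merge)→2650, (A,merge)→2850, (C,hash)→4100, (C,nl)→12550 …(+1); best=500 via (C,nl_idx)

500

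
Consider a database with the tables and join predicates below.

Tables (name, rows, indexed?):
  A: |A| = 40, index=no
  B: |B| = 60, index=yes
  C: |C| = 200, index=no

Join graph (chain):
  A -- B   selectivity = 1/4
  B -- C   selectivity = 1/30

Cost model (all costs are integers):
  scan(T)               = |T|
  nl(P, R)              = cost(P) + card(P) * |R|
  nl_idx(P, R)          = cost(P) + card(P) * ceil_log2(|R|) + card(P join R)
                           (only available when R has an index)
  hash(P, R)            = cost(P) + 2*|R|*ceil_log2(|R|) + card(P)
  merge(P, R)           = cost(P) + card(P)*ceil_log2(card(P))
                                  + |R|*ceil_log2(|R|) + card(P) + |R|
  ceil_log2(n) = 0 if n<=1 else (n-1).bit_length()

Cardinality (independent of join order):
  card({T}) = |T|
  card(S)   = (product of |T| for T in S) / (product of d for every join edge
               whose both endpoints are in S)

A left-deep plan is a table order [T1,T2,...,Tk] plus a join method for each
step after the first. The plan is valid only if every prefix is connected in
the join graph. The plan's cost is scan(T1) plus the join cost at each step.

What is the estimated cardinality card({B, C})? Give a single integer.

400

Tables in S: B(60), C(200)
Edges inside S: B-C(d=30)
numerator = 60 * 200 = 12000
denominator = 30 = 30
card(S) = 12000 / 30 = 400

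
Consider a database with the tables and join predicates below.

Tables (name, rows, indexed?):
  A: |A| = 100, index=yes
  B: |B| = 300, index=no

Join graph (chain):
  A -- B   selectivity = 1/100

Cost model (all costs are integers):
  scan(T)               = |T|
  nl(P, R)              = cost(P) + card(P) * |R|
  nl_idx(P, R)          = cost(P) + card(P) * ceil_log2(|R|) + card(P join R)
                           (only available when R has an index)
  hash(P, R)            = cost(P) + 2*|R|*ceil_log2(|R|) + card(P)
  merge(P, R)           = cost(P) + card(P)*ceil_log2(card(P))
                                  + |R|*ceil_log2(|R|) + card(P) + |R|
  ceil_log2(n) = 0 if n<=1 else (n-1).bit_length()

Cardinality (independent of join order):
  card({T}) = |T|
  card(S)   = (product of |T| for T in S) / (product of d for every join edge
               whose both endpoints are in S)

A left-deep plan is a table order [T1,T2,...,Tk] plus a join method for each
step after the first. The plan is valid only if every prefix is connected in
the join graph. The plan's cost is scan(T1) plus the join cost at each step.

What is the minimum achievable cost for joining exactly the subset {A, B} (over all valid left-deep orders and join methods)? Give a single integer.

2000

Selinger DP over subsets of {A,B}:
  {A}: scan cost=100, card=100
  {B}: scan cost=300, card=300
  {AB}: card=300; try (A,hash)→2000, (A,nl_idx)→2700, (B,merge)→3900, (A,merge)→4100, (B,hash)→5600, (B,nl)→30100 …(+1); best=2000 via (A,hash)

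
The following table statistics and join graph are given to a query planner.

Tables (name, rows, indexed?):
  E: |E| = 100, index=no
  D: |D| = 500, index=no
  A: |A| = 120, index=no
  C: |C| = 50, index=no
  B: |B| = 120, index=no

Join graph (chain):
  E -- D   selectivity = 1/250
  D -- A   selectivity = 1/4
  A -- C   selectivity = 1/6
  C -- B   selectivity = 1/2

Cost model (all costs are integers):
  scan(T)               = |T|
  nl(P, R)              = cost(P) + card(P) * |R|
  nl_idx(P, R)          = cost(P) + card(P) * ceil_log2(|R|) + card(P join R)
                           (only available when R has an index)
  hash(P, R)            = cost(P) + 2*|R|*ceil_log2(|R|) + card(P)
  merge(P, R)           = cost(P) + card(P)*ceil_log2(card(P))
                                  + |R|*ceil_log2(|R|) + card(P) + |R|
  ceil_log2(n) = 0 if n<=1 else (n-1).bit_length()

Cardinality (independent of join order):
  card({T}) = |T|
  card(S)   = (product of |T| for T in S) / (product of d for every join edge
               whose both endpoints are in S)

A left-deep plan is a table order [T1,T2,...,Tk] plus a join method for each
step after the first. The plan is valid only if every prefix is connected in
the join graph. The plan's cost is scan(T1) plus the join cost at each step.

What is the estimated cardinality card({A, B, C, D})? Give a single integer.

7500000

Tables in S: A(120), B(120), C(50), D(500)
Edges inside S: D-A(d=4), A-C(d=6), C-B(d=2)
numerator = 120 * 120 * 50 * 500 = 360000000
denominator = 4 * 6 * 2 = 48
card(S) = 360000000 / 48 = 7500000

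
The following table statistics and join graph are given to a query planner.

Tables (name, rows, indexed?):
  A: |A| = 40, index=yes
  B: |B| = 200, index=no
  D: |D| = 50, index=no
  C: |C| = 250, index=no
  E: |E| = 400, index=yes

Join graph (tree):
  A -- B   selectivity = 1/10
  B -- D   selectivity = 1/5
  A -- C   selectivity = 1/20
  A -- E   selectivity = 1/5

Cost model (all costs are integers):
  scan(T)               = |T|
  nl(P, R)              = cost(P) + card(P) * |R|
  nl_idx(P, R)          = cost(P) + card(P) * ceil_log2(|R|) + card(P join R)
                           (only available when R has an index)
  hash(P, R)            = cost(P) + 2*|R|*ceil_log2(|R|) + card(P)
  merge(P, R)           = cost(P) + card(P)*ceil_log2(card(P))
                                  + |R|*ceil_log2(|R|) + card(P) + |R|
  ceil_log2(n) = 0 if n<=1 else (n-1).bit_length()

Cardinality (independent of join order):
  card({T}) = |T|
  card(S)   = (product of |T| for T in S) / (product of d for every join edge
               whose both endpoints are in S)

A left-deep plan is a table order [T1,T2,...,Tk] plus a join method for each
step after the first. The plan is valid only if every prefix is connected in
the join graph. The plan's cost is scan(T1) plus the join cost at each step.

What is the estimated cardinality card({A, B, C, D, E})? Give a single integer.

Tables in S: A(40), B(200), C(250), D(50), E(400)
Edges inside S: A-B(d=10), B-D(d=5), A-C(d=20), A-E(d=5)
numerator = 40 * 200 * 250 * 50 * 400 = 40000000000
denominator = 10 * 5 * 20 * 5 = 5000
card(S) = 40000000000 / 5000 = 8000000

8000000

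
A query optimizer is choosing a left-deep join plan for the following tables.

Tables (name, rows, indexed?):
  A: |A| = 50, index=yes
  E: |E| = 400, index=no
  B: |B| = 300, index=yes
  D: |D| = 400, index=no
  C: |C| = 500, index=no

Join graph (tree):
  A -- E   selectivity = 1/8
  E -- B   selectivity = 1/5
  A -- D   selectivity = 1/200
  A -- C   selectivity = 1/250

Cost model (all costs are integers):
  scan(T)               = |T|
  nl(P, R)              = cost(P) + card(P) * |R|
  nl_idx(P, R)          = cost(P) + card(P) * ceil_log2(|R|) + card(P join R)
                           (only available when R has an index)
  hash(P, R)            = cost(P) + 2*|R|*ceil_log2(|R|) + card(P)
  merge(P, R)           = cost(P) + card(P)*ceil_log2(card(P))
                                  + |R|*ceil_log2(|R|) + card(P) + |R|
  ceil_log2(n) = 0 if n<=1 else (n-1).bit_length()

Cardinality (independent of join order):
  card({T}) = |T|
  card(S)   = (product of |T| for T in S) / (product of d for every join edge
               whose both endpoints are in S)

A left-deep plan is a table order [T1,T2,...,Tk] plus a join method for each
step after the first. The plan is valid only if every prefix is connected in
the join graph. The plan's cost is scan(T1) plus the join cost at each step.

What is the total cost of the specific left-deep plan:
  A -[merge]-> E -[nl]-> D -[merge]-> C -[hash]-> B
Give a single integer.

step 1: scan A: cost=50, card=50
step 2: join E via merge
    card(P join E) = 50*400/(8) = 2500
    cost = 50 + 50*6 + 400*9 + 50 + 400 = 4400
step 3: join D via nl
    card(P join D) = 2500*400/(200) = 5000
    cost = 4400 + 2500*400 = 1004400
step 4: join C via merge
    card(P join C) = 5000*500/(250) = 10000
    cost = 1004400 + 5000*13 + 500*9 + 5000 + 500 = 1079400
step 5: join B via hash
    card(P join B) = 10000*300/(5) = 600000
    cost = 1079400 + 2*300*9 + 10000 = 1094800

1094800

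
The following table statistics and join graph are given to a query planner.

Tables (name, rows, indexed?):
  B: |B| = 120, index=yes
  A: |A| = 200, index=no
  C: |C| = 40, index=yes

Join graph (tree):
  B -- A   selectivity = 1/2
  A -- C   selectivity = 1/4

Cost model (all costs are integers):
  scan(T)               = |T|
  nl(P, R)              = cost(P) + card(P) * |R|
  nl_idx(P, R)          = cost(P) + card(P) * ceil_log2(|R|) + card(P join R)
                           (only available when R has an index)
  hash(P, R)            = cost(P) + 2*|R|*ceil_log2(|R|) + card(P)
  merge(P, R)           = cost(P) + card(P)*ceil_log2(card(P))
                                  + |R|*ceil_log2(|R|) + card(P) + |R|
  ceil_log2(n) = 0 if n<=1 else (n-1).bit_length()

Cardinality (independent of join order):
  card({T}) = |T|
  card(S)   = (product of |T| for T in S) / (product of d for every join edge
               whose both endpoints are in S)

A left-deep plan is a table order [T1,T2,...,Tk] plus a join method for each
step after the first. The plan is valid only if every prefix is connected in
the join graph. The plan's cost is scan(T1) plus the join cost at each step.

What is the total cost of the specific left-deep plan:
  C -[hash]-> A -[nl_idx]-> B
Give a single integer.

step 1: scan C: cost=40, card=40
step 2: join A via hash
    card(P join A) = 40*200/(4) = 2000
    cost = 40 + 2*200*8 + 40 = 3280
step 3: join B via nl_idx
    card(P join B) = 2000*120/(2) = 120000
    cost = 3280 + 2000*7 + 120000 = 137280

137280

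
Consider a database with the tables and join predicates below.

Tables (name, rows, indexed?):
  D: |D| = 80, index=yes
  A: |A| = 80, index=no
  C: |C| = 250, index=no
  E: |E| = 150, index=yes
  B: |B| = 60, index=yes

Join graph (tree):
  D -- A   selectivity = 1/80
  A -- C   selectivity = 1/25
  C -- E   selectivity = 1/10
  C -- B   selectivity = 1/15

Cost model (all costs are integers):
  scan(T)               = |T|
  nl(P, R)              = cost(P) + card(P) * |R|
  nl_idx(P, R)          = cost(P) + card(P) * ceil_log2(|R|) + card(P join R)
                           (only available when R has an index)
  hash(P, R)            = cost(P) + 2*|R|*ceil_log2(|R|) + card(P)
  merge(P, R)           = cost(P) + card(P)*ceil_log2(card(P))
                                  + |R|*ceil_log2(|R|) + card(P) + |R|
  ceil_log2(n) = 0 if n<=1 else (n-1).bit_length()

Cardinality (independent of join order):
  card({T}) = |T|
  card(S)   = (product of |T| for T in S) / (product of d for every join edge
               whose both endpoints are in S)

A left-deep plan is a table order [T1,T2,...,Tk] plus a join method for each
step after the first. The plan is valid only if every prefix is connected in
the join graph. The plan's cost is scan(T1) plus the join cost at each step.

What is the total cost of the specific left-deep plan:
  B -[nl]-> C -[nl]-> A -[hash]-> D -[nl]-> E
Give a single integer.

579380

step 1: scan B: cost=60, card=60
step 2: join C via nl
    card(P join C) = 60*250/(15) = 1000
    cost = 60 + 60*250 = 15060
step 3: join A via nl
    card(P join A) = 1000*80/(25) = 3200
    cost = 15060 + 1000*80 = 95060
step 4: join D via hash
    card(P join D) = 3200*80/(80) = 3200
    cost = 95060 + 2*80*7 + 3200 = 99380
step 5: join E via nl
    card(P join E) = 3200*150/(10) = 48000
    cost = 99380 + 3200*150 = 579380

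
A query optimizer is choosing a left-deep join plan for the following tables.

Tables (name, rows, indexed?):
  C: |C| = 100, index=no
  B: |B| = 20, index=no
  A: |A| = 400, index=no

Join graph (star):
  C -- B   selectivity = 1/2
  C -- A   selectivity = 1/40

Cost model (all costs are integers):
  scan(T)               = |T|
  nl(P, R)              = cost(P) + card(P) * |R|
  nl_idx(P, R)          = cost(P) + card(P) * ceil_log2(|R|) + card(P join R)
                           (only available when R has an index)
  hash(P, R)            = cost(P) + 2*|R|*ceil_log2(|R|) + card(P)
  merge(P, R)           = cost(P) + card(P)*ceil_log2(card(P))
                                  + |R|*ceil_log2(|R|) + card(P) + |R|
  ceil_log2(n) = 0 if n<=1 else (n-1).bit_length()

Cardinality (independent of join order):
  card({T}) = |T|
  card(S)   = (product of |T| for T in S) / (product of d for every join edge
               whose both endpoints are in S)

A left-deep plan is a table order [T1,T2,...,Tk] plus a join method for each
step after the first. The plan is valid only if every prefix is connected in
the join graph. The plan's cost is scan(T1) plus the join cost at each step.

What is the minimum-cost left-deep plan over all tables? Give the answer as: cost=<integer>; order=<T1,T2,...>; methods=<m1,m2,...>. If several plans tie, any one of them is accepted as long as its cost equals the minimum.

Selinger DP (subsets sized 1..n):
  {C}: scan cost=100, card=100
  {B}: scan cost=20, card=20
  {A}: scan cost=400, card=400
  {BC}: card=1000; try (B,hash)→400, (C,merge)→940, (B,merge)→1020, (C,hash)→1440, (C,nl)→2020, (B,nl)→2100; best=400 via (B,hash)
  {AC}: card=1000; try (C,hash)→2200, (A,merge)→4900, (C,merge)→5200, (A,hash)→7400, (A,nl)→40100, (C,nl)→40400; best=2200 via (C,hash)
  {ABC}: card=10000; try (B,hash)→3400, (A,hash)→8600, (B,merge)→13320, (A,merge)→15400, (B,nl)→22200, (A,nl)→400400; best=3400 via (B,hash)

cost=3400; order=A,C,B; methods=hash,hash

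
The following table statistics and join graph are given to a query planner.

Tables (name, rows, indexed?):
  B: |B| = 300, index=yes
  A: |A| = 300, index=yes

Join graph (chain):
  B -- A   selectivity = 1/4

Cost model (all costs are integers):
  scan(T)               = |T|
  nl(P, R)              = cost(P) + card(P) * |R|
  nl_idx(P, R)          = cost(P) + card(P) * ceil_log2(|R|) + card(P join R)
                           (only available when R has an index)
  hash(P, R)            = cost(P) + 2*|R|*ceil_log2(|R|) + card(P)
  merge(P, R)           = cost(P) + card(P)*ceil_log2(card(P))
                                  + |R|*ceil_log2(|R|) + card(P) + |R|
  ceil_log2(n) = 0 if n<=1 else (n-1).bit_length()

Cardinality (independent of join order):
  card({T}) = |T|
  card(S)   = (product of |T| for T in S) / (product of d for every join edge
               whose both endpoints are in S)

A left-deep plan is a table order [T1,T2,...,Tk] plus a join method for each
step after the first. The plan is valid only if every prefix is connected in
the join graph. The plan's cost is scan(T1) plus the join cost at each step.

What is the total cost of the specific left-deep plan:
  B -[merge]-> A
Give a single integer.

6300

step 1: scan B: cost=300, card=300
step 2: join A via merge
    card(P join A) = 300*300/(4) = 22500
    cost = 300 + 300*9 + 300*9 + 300 + 300 = 6300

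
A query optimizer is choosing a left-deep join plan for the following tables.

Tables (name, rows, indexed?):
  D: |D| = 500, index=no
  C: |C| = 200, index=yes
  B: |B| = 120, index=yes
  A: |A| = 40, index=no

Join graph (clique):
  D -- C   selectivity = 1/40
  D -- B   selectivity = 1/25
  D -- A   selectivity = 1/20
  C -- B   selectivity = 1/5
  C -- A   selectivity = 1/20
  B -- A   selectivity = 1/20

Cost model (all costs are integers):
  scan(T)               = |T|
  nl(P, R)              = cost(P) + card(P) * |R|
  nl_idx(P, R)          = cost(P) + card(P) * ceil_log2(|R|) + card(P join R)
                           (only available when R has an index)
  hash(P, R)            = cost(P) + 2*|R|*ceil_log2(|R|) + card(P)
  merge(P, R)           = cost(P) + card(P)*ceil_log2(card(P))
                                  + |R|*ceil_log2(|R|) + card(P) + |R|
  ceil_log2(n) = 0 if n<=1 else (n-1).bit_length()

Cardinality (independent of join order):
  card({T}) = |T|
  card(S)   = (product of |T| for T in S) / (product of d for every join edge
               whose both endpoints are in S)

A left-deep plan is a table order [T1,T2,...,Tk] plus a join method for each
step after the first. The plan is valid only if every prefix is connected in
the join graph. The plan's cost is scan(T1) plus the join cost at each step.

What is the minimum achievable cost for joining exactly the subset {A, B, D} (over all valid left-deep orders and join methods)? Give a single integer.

4160

Selinger DP over subsets of {A,B,D}:
  {D}: scan cost=500, card=500
  {B}: scan cost=120, card=120
  {A}: scan cost=40, card=40
  {BD}: card=2400; try (B,hash)→2680, (D,merge)→6080, (B,nl_idx)→6400, (B,merge)→6460, (D,hash)→9240, (D,nl)→60120 …(+1); best=2680 via (B,hash)
  {AD}: card=1000; try (A,hash)→1480, (D,merge)→5320, (A,merge)→5780, (D,hash)→9080, (D,nl)→20040, (A,nl)→20500; best=1480 via (A,hash)
  {AB}: card=240; try (B,nl_idx)→560, (A,hash)→720, (B,merge)→1280, (A,merge)→1360, (B,hash)→1760, (B,nl)→4840 …(+1); best=560 via (B,nl_idx)
  {ABD}: card=240; try (B,hash)→4160, (A,hash)→5560, (D,merge)→7720, (B,nl_idx)→8720, (D,hash)→9800, (B,merge)→13440 …(+4); best=4160 via (B,hash)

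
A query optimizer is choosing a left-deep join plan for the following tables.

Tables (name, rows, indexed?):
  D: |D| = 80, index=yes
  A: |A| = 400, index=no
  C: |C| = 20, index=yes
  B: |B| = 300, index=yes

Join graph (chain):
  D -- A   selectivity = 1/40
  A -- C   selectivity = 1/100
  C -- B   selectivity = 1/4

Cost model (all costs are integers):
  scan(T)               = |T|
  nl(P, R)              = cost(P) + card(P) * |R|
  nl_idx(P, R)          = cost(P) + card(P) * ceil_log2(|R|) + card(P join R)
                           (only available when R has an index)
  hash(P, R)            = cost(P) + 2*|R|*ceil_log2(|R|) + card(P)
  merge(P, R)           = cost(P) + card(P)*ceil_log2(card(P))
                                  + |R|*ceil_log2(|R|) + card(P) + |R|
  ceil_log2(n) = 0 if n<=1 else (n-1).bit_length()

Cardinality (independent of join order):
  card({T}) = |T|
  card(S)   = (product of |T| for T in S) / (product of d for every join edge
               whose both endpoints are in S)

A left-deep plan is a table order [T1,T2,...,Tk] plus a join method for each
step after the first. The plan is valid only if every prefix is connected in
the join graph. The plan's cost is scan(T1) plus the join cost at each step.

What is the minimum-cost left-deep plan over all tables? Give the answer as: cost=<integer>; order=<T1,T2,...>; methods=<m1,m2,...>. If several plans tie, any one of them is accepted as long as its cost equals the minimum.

Selinger DP (subsets sized 1..n):
  {D}: scan cost=80, card=80
  {A}: scan cost=400, card=400
  {C}: scan cost=20, card=20
  {B}: scan cost=300, card=300
  {AD}: card=800; try (D,hash)→1920, (D,nl_idx)→4000, (A,merge)→4720, (D,merge)→5040, (A,hash)→7360, (A,nl)→32080 …(+1); best=1920 via (D,hash)
  {AC}: card=80; try (C,hash)→1000, (C,nl_idx)→2480, (A,merge)→4140, (C,merge)→4520, (A,hash)→7240, (A,nl)→8020 …(+1); best=1000 via (C,hash)
  {BC}: card=1500; try (C,hash)→800, (B,nl_idx)→1700, (B,merge)→3140, (C,nl_idx)→3300, (C,merge)→3420, (B,hash)→5440 …(+2); best=800 via (C,hash)
  {ACD}: card=160; try (D,nl_idx)→1720, (D,hash)→2200, (D,merge)→2280, (C,hash)→2920, (C,nl_idx)→6080, (D,nl)→7400 …(+2); best=1720 via (D,nl_idx)
  {ABC}: card=6000; try (B,merge)→4640, (B,hash)→6480, (B,nl_idx)→7720, (A,hash)→9500, (A,merge)→22800, (B,nl)→25000 …(+1); best=4640 via (B,merge)
  {ABCD}: card=12000; try (B,merge)→6160, (B,hash)→7280, (D,hash)→11760, (B,nl_idx)→15160, (B,nl)→49720, (D,nl_idx)→58640 …(+2); best=6160 via (B,merge)

cost=6160; order=A,C,D,B; methods=hash,nl_idx,merge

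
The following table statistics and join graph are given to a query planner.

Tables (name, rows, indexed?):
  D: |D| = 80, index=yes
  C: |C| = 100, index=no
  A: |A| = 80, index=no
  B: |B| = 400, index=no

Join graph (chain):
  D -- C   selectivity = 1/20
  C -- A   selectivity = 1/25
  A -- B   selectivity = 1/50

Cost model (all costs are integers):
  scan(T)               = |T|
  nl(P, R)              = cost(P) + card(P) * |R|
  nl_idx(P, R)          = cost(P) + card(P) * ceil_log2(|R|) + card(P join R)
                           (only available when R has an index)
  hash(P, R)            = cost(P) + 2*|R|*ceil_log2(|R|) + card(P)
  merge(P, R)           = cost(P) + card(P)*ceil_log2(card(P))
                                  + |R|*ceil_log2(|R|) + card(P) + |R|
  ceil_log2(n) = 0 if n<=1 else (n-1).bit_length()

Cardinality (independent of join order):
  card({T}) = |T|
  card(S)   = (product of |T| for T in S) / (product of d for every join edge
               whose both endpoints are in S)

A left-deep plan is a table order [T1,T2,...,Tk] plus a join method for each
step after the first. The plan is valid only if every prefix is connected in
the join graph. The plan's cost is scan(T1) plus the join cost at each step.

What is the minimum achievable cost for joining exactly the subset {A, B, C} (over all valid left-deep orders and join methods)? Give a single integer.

3960

Selinger DP over subsets of {A,B,C}:
  {C}: scan cost=100, card=100
  {A}: scan cost=80, card=80
  {B}: scan cost=400, card=400
  {AC}: card=320; try (A,hash)→1320, (C,merge)→1520, (A,merge)→1540, (C,hash)→1560, (C,nl)→8080, (A,nl)→8100; best=1320 via (A,hash)
  {AB}: card=640; try (A,hash)→1920, (B,merge)→4720, (A,merge)→5040, (B,hash)→7360, (B,nl)→32080, (A,nl)→32400; best=1920 via (A,hash)
  {ABC}: card=2560; try (C,hash)→3960, (B,merge)→8520, (B,hash)→8840, (C,merge)→9760, (C,nl)→65920, (B,nl)→129320; best=3960 via (C,hash)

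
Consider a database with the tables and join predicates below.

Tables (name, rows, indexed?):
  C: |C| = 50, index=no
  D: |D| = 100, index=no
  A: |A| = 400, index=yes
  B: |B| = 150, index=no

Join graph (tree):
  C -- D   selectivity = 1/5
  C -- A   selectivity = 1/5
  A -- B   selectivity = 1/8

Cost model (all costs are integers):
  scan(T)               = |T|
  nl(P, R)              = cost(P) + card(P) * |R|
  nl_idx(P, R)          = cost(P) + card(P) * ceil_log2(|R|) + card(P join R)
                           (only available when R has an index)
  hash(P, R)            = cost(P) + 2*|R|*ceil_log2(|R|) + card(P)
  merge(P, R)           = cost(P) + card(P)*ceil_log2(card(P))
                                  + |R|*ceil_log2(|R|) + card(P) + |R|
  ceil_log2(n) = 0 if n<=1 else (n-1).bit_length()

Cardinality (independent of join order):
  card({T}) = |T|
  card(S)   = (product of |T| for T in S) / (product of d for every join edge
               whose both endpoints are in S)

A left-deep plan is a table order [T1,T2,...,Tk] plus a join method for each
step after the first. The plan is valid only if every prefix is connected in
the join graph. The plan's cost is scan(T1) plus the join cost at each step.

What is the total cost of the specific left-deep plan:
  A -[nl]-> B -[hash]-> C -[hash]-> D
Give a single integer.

144900

step 1: scan A: cost=400, card=400
step 2: join B via nl
    card(P join B) = 400*150/(8) = 7500
    cost = 400 + 400*150 = 60400
step 3: join C via hash
    card(P join C) = 7500*50/(5) = 75000
    cost = 60400 + 2*50*6 + 7500 = 68500
step 4: join D via hash
    card(P join D) = 75000*100/(5) = 1500000
    cost = 68500 + 2*100*7 + 75000 = 144900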